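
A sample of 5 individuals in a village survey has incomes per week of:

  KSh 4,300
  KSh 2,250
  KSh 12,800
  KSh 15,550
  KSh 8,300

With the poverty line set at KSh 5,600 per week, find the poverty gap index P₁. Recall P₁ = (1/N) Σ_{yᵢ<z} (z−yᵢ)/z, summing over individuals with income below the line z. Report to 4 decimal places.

Below z: KSh 2,250, KSh 4,300 (q = 2 of N = 5).
Relative gaps: (5600−2250)/5600 = 0.5982; (5600−4300)/5600 = 0.2321.
Sum of shortfalls = 0.830357; P₁ averages over all N: 0.830357 / 5 = 0.1661.

0.1661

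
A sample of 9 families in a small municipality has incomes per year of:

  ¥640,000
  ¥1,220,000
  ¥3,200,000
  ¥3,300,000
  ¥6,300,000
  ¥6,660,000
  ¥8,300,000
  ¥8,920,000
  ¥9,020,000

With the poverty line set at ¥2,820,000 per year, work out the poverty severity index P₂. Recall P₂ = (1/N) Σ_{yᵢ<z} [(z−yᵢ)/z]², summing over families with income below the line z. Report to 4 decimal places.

Below z: ¥640,000, ¥1,220,000 (q = 2 of N = 9).
Relative gaps: (2820000−640000)/2820000 = 0.7730; (2820000−1220000)/2820000 = 0.5674.
Squared: 0.5976; 0.3219.
Sum = 0.919521; P₂ = 0.919521 / 9 = 0.1022.

0.1022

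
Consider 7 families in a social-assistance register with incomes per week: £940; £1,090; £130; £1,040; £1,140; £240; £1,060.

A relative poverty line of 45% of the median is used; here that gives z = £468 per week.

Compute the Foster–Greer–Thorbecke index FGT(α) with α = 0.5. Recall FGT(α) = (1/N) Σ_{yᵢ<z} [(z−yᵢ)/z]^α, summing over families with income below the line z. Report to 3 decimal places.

0.221

Below the line: £130, £240 (q = 2 of N = 7).
Gap ratios (z−y)/z: (468−130)/468 = 0.7222; (468−240)/468 = 0.4872.
Raised to α = 0.5: 0.84984; 0.69798.
Sum = 1.547819; FGT(0.5) = 1.547819 / 7 = 0.221.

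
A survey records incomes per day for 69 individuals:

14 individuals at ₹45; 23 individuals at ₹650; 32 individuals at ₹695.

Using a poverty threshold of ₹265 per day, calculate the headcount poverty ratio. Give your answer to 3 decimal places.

0.203

14 of the 69 individuals have income below ₹265.
H = 14/69 = 0.203.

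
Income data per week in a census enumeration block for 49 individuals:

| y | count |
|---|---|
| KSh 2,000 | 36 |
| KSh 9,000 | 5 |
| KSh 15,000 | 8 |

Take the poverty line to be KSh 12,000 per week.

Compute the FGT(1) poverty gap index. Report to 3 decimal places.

0.638

Below the line: 36×KSh 2,000, 5×KSh 9,000 (q = 41 of N = 49).
Gap ratios (z−y)/z: (12000−2000)/12000 = 0.8333 (×36); (12000−9000)/12000 = 0.2500 (×5).
Σ = 31.250000. Dividing by the full population N = 49 gives P₁ = 0.638.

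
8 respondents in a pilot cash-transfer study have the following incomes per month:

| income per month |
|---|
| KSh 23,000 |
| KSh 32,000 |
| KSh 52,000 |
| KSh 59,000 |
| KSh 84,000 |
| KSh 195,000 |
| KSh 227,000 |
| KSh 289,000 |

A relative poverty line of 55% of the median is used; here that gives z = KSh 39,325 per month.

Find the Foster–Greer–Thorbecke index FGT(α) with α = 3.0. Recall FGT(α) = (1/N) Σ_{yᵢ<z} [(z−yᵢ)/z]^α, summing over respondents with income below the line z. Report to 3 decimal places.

0.010

Poor units: KSh 23,000, KSh 32,000 (q = 2 of N = 8).
Normalized shortfalls: (39325−23000)/39325 = 0.4151; (39325−32000)/39325 = 0.1863.
Raised to α = 3.0: 0.07154; 0.00646.
Sum = 0.078003; FGT(3.0) = 0.078003 / 8 = 0.010.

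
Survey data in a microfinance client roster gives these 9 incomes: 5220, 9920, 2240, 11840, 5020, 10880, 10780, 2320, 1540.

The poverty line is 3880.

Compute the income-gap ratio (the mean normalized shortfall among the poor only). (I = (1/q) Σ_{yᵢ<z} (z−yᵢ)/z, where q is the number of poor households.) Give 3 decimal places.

Below the line: 1540, 2240, 2320 (q = 3 of N = 9).
Relative gaps: 0.6031, 0.4227, 0.4021; sum = 1.427835.
I averages over the q = 3 poor units only: 1.427835 / 3 = 0.476.

0.476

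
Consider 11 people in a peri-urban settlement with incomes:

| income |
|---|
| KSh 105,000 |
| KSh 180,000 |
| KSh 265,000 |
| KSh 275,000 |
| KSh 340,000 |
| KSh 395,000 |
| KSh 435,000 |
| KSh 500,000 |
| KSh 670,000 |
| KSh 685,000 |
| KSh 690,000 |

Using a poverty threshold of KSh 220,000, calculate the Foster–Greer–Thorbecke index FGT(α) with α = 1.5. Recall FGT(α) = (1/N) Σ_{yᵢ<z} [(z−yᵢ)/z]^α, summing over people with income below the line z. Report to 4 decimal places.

Incomes under z: KSh 105,000, KSh 180,000 (q = 2 of N = 11).
Normalized shortfalls: (220000−105000)/220000 = 0.5227; (220000−180000)/220000 = 0.1818.
Raised to α = 1.5: 0.37793; 0.07753.
Sum = 0.455459; FGT(1.5) = 0.455459 / 11 = 0.0414.

0.0414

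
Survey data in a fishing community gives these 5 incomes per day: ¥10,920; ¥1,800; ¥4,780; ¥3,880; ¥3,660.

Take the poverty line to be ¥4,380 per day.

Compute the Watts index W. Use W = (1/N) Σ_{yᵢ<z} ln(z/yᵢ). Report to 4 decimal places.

0.2380

Below the line: ¥1,800, ¥3,660, ¥3,880 (q = 3 of N = 5).
ln(z/y) terms: ln(4380/1800) = 0.8893; ln(4380/3660) = 0.1796; ln(4380/3880) = 0.1212.
W = 1.190061 / 5 = 0.2380.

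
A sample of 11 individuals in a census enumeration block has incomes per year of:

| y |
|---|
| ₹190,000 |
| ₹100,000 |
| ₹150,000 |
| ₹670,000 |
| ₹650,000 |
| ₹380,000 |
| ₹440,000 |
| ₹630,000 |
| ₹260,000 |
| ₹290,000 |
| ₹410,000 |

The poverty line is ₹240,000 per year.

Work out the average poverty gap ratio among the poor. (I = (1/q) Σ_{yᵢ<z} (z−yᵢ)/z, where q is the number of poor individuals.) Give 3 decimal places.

Incomes under z: ₹100,000, ₹150,000, ₹190,000 (q = 3 of N = 11).
Shortfall ratios (z−y)/z: 0.5833, 0.3750, 0.2083; sum = 1.166667.
I averages over the q = 3 poor units only: 1.166667 / 3 = 0.389.

0.389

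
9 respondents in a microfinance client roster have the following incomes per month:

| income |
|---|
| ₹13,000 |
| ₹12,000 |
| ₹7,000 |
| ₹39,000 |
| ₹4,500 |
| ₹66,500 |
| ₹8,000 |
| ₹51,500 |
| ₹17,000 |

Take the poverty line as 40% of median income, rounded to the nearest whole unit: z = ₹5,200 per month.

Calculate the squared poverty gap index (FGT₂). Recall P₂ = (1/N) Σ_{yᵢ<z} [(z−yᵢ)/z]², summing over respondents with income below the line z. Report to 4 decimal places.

0.0020

Poor units: ₹4,500 (q = 1 of N = 9).
Normalized shortfalls: (5200−4500)/5200 = 0.1346.
Squared: 0.0181.
Sum = 0.018121; P₂ = 0.018121 / 9 = 0.0020.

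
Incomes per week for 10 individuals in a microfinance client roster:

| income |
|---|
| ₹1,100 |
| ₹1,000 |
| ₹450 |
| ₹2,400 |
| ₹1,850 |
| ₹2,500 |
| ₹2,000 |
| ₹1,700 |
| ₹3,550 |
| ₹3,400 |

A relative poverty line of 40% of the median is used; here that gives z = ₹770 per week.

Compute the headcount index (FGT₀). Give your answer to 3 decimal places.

1 of the 10 individuals have income below ₹770.
H = 1/10 = 0.100.

0.100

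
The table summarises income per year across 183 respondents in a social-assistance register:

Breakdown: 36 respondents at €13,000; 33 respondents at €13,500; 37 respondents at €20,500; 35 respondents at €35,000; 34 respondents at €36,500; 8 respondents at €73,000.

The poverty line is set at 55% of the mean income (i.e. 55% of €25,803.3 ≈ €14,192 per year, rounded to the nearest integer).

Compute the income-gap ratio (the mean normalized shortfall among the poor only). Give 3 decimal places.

Poor units: 36×€13,000, 33×€13,500 (q = 69 of N = 183).
Relative gaps: 0.0840 (×36), 0.0488 (×33); sum = 4.632751.
The income-gap ratio divides by q (the poor only): 4.632751 / 69 = 0.067.

0.067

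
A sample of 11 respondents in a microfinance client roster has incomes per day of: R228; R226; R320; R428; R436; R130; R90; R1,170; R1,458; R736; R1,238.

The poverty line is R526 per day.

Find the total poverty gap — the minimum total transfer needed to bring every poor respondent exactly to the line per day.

R1,824

Incomes under z: R90, R130, R226, R228, R320, R428, R436 (q = 7 of N = 11).
Individual gaps: 526−90 = 436; 526−130 = 396; 526−226 = 300; 526−228 = 298; 526−320 = 206; 526−428 = 98; 526−436 = 90.
Aggregate gap = R1,824.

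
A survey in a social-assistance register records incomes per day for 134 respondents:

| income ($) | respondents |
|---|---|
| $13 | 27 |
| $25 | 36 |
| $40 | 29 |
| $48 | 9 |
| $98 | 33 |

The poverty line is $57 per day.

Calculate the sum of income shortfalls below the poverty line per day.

Below the line: 27×$13, 36×$25, 29×$40, 9×$48 (q = 101 of N = 134).
Individual gaps: 27×(57−13) = 1188; 36×(57−25) = 1152; 29×(57−40) = 493; 9×(57−48) = 81.
Aggregate gap = $2,914.

$2,914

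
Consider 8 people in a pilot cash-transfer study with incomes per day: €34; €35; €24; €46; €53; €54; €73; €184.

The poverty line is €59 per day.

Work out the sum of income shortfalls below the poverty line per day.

Poor units: €24, €34, €35, €46, €53, €54 (q = 6 of N = 8).
Individual gaps: 59−24 = 35; 59−34 = 25; 59−35 = 24; 59−46 = 13; 59−53 = 6; 59−54 = 5.
Aggregate gap = €108.

€108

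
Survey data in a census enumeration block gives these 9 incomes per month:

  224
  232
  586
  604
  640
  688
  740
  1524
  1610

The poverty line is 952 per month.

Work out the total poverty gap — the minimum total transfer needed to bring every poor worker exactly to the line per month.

Below z: 224, 232, 586, 604, 640, 688, 740 (q = 7 of N = 9).
Individual gaps: 952−224 = 728; 952−232 = 720; 952−586 = 366; 952−604 = 348; 952−640 = 312; 952−688 = 264; 952−740 = 212.
Aggregate gap = 2950.

2950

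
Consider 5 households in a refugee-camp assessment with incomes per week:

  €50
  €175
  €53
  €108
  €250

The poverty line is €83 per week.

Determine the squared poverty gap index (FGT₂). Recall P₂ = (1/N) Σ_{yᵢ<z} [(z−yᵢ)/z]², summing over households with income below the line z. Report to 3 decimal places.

Below z: €50, €53 (q = 2 of N = 5).
Normalized shortfalls: (83−50)/83 = 0.3976; (83−53)/83 = 0.3614.
Squared: 0.1581; 0.1306.
Sum = 0.288721; P₂ = 0.288721 / 5 = 0.058.

0.058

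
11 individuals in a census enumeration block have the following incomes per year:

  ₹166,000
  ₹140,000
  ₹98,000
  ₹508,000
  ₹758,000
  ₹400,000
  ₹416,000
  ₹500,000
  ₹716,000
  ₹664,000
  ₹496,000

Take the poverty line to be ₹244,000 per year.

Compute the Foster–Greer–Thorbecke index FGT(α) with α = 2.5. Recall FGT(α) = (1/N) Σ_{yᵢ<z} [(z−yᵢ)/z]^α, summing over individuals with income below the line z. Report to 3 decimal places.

0.041

Below z: ₹98,000, ₹140,000, ₹166,000 (q = 3 of N = 11).
Normalized shortfalls: (244000−98000)/244000 = 0.5984; (244000−140000)/244000 = 0.4262; (244000−166000)/244000 = 0.3197.
Raised to α = 2.5: 0.27695; 0.11861; 0.05778.
Sum = 0.453338; FGT(2.5) = 0.453338 / 11 = 0.041.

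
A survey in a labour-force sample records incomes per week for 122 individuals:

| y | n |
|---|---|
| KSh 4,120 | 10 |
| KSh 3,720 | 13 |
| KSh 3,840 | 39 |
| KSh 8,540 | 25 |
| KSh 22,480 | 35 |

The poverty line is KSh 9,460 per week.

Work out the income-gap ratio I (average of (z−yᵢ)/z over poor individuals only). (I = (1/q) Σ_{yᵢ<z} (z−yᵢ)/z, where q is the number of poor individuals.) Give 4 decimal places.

0.4498

Poor units: 13×KSh 3,720, 39×KSh 3,840, 10×KSh 4,120, 25×KSh 8,540 (q = 87 of N = 122).
Shortfall ratios (z−y)/z: 0.6068 (×13), 0.5941 (×39), 0.5645 (×10), 0.0973 (×25); sum = 39.133192.
I averages over the q = 87 poor units only: 39.133192 / 87 = 0.4498.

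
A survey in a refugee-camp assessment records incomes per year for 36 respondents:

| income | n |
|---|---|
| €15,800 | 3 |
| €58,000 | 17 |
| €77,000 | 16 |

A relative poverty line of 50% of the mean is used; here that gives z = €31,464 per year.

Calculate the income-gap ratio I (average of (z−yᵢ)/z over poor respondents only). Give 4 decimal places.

Incomes under z: 3×€15,800 (q = 3 of N = 36).
Relative gaps: 0.4978 (×3); sum = 1.493516.
The income-gap ratio divides by q (the poor only): 1.493516 / 3 = 0.4978.

0.4978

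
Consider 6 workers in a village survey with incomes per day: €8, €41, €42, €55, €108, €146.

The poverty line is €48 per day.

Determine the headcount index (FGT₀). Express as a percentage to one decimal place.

50.0%

3 of the 6 workers have income below €48.
H = 3/6 = 50.0%.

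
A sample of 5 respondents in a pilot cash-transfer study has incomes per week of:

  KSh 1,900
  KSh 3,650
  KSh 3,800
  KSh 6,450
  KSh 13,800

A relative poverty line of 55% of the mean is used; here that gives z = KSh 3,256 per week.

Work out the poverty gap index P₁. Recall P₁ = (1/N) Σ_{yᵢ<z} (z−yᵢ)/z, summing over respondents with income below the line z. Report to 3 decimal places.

0.083

Poor units: KSh 1,900 (q = 1 of N = 5).
Gap ratios (z−y)/z: (3256−1900)/3256 = 0.4165.
Sum of shortfalls = 0.416462; P₁ averages over all N: 0.416462 / 5 = 0.083.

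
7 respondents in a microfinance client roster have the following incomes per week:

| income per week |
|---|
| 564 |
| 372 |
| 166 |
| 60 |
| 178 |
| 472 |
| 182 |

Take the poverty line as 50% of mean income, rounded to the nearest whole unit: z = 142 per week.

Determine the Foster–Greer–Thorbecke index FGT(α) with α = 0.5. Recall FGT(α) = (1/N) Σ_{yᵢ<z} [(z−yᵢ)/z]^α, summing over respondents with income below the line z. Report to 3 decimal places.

Below z: 60 (q = 1 of N = 7).
Normalized shortfalls: (142−60)/142 = 0.5775.
Raised to α = 0.5: 0.75991.
Sum = 0.759911; FGT(0.5) = 0.759911 / 7 = 0.109.

0.109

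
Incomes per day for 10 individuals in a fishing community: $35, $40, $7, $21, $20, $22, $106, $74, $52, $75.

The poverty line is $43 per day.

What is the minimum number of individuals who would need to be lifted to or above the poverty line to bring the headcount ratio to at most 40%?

Currently q = 6 of N = 10 are below the line (H = 0.600).
A headcount ratio of at most 40% allows at most ⌊0.40 × 10⌋ = 4 poor individuals.
So at least 6 − 4 = 2 must be lifted.

2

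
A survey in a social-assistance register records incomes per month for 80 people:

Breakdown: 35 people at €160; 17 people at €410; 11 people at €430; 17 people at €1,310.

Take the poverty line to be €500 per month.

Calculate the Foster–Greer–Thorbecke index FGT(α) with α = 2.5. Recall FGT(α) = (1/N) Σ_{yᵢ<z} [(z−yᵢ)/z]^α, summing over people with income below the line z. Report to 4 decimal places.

0.1708

Poor units: 35×€160, 17×€410, 11×€430 (q = 63 of N = 80).
Shortfall ratios: (500−160)/500 = 0.6800 (×35); (500−410)/500 = 0.1800 (×17); (500−430)/500 = 0.1400 (×11).
Raised to α = 2.5: 0.38130 (×35); 0.01375 (×17); 0.00733 (×11).
Sum = 13.660023; FGT(2.5) = 13.660023 / 80 = 0.1708.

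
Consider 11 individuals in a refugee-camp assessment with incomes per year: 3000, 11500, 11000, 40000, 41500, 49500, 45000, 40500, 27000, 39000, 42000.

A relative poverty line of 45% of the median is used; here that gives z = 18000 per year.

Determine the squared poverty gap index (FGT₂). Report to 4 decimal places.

Poor units: 3000, 11000, 11500 (q = 3 of N = 11).
Normalized shortfalls: (18000−3000)/18000 = 0.8333; (18000−11000)/18000 = 0.3889; (18000−11500)/18000 = 0.3611.
Squared: 0.6944; 0.1512; 0.1304.
Sum = 0.976080; P₂ = 0.976080 / 11 = 0.0887.

0.0887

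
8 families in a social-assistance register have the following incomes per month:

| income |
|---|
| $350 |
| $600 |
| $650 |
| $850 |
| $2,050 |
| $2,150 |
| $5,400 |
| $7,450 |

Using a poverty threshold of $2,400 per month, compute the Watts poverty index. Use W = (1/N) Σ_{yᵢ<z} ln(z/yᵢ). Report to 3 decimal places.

0.740

Poor units: $350, $600, $650, $850, $2,050, $2,150 (q = 6 of N = 8).
Log gaps: ln(2400/350) = 1.9253; ln(2400/600) = 1.3863; ln(2400/650) = 1.3063; ln(2400/850) = 1.0380; ln(2400/2050) = 0.1576; ln(2400/2150) = 0.1100.
W = 5.923454 / 8 = 0.740.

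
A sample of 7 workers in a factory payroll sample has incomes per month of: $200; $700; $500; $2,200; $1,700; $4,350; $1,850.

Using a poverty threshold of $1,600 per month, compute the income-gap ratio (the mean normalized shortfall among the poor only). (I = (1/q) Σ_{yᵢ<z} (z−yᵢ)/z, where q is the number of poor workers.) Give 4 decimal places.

0.7083

Poor units: $200, $500, $700 (q = 3 of N = 7).
Shortfall ratios (z−y)/z: 0.8750, 0.6875, 0.5625; sum = 2.125000.
The income-gap ratio divides by q (the poor only): 2.125000 / 3 = 0.7083.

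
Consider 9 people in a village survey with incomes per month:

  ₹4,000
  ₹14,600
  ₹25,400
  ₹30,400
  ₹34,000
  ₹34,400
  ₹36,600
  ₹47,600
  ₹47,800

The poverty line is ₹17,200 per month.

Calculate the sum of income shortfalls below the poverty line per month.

Below z: ₹4,000, ₹14,600 (q = 2 of N = 9).
Individual gaps: 17200−4000 = 13200; 17200−14600 = 2600.
Aggregate gap = ₹15,800.

₹15,800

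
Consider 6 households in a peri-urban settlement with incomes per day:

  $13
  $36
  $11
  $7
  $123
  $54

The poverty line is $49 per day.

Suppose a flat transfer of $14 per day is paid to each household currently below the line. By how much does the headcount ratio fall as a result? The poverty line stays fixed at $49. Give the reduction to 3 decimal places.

Before: below the line — $7, $11, $13, $36; headcount ratio = 0.66667.
After the $14 transfer: below the line — $21, $25, $27; headcount ratio = 0.50000.
Reduction = 0.66667 − 0.50000 = 0.167.

0.167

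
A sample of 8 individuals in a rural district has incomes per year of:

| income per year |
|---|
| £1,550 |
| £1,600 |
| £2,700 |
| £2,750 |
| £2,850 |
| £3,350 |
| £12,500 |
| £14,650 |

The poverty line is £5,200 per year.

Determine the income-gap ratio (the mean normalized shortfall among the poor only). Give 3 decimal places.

0.526

Incomes under z: £1,550, £1,600, £2,700, £2,750, £2,850, £3,350 (q = 6 of N = 8).
Relative gaps: 0.7019, 0.6923, 0.4808, 0.4712, 0.4519, 0.3558; sum = 3.153846.
The income-gap ratio divides by q (the poor only): 3.153846 / 6 = 0.526.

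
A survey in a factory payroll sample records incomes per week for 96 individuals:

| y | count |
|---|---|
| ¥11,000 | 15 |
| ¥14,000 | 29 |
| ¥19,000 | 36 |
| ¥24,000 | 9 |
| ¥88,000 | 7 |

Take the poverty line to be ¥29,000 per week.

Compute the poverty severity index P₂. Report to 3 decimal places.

Below the line: 15×¥11,000, 29×¥14,000, 36×¥19,000, 9×¥24,000 (q = 89 of N = 96).
Shortfall ratios: (29000−11000)/29000 = 0.6207 (×15); (29000−14000)/29000 = 0.5172 (×29); (29000−19000)/29000 = 0.3448 (×36); (29000−24000)/29000 = 0.1724 (×9).
Squared: 0.3853 (×15); 0.2675 (×29); 0.1189 (×36); 0.0297 (×9).
Sum = 18.085612; P₂ = 18.085612 / 96 = 0.188.

0.188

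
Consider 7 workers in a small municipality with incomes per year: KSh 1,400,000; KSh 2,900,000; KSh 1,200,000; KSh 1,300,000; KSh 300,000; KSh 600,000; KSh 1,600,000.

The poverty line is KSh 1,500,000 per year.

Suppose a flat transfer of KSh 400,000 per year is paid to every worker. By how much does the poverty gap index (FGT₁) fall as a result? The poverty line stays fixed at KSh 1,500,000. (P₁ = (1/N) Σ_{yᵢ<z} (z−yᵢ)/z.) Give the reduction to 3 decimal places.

0.133

Before: below the line — KSh 300,000, KSh 600,000, KSh 1,200,000, KSh 1,300,000, KSh 1,400,000; poverty gap index (FGT₁) = 0.25714.
After the KSh 400,000 transfer: below the line — KSh 700,000, KSh 1,000,000; poverty gap index (FGT₁) = 0.12381.
Reduction = 0.25714 − 0.12381 = 0.133.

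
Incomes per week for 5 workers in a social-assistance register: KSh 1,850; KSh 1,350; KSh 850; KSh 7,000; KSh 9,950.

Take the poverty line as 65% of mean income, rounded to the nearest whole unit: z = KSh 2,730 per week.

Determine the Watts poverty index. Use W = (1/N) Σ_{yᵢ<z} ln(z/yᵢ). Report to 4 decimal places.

Incomes under z: KSh 850, KSh 1,350, KSh 1,850 (q = 3 of N = 5).
ln(z/y) terms: ln(2730/850) = 1.1668; ln(2730/1350) = 0.7042; ln(2730/1850) = 0.3891.
W = 2.260134 / 5 = 0.4520.

0.4520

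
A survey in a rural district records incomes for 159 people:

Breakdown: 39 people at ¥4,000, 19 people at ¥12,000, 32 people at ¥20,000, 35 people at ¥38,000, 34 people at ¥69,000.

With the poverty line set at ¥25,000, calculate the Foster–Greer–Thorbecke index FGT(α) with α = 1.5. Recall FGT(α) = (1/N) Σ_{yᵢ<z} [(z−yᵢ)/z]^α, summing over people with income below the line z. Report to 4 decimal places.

Below the line: 39×¥4,000, 19×¥12,000, 32×¥20,000 (q = 90 of N = 159).
Normalized shortfalls: (25000−4000)/25000 = 0.8400 (×39); (25000−12000)/25000 = 0.5200 (×19); (25000−20000)/25000 = 0.2000 (×32).
Raised to α = 1.5: 0.76987 (×39); 0.37498 (×19); 0.08944 (×32).
Sum = 40.011772; FGT(1.5) = 40.011772 / 159 = 0.2516.

0.2516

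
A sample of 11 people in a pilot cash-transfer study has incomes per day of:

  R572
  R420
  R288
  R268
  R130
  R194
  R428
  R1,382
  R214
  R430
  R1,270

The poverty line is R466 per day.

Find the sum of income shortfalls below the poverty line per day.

Below the line: R130, R194, R214, R268, R288, R420, R428, R430 (q = 8 of N = 11).
Individual gaps: 466−130 = 336; 466−194 = 272; 466−214 = 252; 466−268 = 198; 466−288 = 178; 466−420 = 46; 466−428 = 38; 466−430 = 36.
Aggregate gap = R1,356.

R1,356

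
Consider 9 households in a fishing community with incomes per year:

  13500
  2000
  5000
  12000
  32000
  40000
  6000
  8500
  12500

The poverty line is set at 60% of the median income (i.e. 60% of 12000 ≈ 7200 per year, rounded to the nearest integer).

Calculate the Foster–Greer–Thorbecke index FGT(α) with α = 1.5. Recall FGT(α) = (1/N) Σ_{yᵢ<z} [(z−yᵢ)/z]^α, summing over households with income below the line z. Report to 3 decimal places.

Poor units: 2000, 5000, 6000 (q = 3 of N = 9).
Shortfall ratios: (7200−2000)/7200 = 0.7222; (7200−5000)/7200 = 0.3056; (7200−6000)/7200 = 0.1667.
Raised to α = 1.5: 0.61377; 0.16890; 0.06804.
Sum = 0.850714; FGT(1.5) = 0.850714 / 9 = 0.095.

0.095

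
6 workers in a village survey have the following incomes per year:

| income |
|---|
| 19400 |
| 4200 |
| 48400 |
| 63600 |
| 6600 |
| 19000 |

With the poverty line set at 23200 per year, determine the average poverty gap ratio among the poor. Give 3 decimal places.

Below the line: 4200, 6600, 19000, 19400 (q = 4 of N = 6).
Relative gaps: 0.8190, 0.7155, 0.1810, 0.1638; sum = 1.879310.
I averages over the q = 4 poor units only: 1.879310 / 4 = 0.470.

0.470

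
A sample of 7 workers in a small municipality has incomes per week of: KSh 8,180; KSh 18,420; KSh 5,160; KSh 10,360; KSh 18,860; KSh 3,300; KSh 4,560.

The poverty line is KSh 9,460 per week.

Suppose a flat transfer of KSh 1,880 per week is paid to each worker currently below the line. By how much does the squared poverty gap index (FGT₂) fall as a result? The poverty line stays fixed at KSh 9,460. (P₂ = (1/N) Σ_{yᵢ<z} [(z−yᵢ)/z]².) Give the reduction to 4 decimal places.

0.0779

Before: below the line — KSh 3,300, KSh 4,560, KSh 5,160, KSh 8,180; squared poverty gap index (FGT₂) = 0.131032.
After the KSh 1,880 transfer: below the line — KSh 5,180, KSh 6,440, KSh 7,040; squared poverty gap index (FGT₂) = 0.053150.
Reduction = 0.131032 − 0.053150 = 0.0779.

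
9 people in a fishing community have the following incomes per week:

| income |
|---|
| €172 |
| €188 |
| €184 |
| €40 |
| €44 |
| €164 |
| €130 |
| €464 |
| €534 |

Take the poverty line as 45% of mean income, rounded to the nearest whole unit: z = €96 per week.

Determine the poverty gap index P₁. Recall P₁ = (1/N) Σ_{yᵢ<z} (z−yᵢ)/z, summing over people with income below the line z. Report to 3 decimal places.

0.125

Incomes under z: €40, €44 (q = 2 of N = 9).
Gap ratios (z−y)/z: (96−40)/96 = 0.5833; (96−44)/96 = 0.5417.
Sum of shortfalls = 1.125000; P₁ averages over all N: 1.125000 / 9 = 0.125.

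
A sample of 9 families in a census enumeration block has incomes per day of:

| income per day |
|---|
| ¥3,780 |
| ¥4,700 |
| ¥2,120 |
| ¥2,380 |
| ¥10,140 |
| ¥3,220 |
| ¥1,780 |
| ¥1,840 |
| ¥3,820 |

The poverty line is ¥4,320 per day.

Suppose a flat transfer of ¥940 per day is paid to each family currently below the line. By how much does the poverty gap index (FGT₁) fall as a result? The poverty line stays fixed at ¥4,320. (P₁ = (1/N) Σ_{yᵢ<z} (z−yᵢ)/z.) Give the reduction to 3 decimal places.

Before: below the line — ¥1,780, ¥1,840, ¥2,120, ¥2,380, ¥3,220, ¥3,780, ¥3,820; poverty gap index (FGT₁) = 0.29064.
After the ¥940 transfer: below the line — ¥2,720, ¥2,780, ¥3,060, ¥3,320, ¥4,160; poverty gap index (FGT₁) = 0.14300.
Reduction = 0.29064 − 0.14300 = 0.148.

0.148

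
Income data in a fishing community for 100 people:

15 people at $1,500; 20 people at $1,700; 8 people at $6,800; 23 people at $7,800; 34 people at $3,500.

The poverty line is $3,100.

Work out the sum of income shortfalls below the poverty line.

$52,000

Below z: 15×$1,500, 20×$1,700 (q = 35 of N = 100).
Individual gaps: 15×(3100−1500) = 24000; 20×(3100−1700) = 28000.
Aggregate gap = $52,000.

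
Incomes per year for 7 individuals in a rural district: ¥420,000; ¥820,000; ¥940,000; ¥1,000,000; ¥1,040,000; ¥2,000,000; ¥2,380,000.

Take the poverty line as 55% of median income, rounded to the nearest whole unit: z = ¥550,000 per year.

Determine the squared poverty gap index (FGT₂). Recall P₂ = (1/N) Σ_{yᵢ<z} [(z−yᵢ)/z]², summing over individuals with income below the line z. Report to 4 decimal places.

0.0080

Below z: ¥420,000 (q = 1 of N = 7).
Shortfall ratios: (550000−420000)/550000 = 0.2364.
Squared: 0.0559.
Sum = 0.055868; P₂ = 0.055868 / 7 = 0.0080.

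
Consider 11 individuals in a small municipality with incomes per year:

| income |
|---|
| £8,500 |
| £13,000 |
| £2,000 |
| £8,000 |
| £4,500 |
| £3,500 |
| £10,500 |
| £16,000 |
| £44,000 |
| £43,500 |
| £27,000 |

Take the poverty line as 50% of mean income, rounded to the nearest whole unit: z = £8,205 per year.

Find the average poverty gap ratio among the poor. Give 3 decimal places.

Below z: £2,000, £3,500, £4,500, £8,000 (q = 4 of N = 11).
Relative gaps: 0.7562, 0.5734, 0.4516, 0.0250; sum = 1.806216.
The income-gap ratio divides by q (the poor only): 1.806216 / 4 = 0.452.

0.452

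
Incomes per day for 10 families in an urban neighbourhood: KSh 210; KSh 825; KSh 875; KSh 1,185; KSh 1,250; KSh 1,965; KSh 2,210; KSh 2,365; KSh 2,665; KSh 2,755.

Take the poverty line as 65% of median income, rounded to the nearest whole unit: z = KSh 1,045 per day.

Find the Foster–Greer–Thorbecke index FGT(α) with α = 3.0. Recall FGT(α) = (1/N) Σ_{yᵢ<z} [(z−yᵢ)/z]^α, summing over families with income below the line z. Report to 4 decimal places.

0.0524

Incomes under z: KSh 210, KSh 825, KSh 875 (q = 3 of N = 10).
Shortfall ratios: (1045−210)/1045 = 0.7990; (1045−825)/1045 = 0.2105; (1045−875)/1045 = 0.1627.
Raised to α = 3.0: 0.51016; 0.00933; 0.00431.
Sum = 0.523801; FGT(3.0) = 0.523801 / 10 = 0.0524.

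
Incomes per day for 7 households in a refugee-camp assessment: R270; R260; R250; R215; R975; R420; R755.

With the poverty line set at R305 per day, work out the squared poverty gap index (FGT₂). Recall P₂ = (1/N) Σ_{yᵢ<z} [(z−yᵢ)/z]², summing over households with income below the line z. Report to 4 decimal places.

0.0221

Poor units: R215, R250, R260, R270 (q = 4 of N = 7).
Normalized shortfalls: (305−215)/305 = 0.2951; (305−250)/305 = 0.1803; (305−260)/305 = 0.1475; (305−270)/305 = 0.1148.
Squared: 0.0871; 0.0325; 0.0218; 0.0132.
Sum = 0.154528; P₂ = 0.154528 / 7 = 0.0221.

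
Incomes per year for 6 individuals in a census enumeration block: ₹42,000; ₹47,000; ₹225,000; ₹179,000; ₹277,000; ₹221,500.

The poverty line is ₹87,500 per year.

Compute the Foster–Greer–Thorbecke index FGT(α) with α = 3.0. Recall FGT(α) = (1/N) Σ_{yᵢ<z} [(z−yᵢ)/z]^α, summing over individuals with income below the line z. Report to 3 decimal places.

0.040

Poor units: ₹42,000, ₹47,000 (q = 2 of N = 6).
Relative gaps: (87500−42000)/87500 = 0.5200; (87500−47000)/87500 = 0.4629.
Raised to α = 3.0: 0.14061; 0.09916.
Sum = 0.239769; FGT(3.0) = 0.239769 / 6 = 0.040.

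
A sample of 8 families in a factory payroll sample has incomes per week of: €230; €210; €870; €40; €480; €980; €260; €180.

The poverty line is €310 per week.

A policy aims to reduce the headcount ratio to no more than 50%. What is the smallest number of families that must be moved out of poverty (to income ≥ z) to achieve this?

1

Currently q = 5 of N = 8 are below the line (H = 0.625).
A headcount ratio of at most 50% allows at most ⌊0.50 × 8⌋ = 4 poor families.
So at least 5 − 4 = 1 must be lifted.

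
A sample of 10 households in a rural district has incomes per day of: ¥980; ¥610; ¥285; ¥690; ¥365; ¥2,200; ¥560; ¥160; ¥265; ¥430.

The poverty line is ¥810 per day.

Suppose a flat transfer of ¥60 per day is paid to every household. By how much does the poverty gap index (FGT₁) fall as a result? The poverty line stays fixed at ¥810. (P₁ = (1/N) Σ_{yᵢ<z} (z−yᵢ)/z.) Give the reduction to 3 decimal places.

Before: below the line — ¥160, ¥265, ¥285, ¥365, ¥430, ¥560, ¥610, ¥690; poverty gap index (FGT₁) = 0.38457.
After the ¥60 transfer: below the line — ¥220, ¥325, ¥345, ¥425, ¥490, ¥620, ¥670, ¥750; poverty gap index (FGT₁) = 0.32531.
Reduction = 0.38457 − 0.32531 = 0.059.

0.059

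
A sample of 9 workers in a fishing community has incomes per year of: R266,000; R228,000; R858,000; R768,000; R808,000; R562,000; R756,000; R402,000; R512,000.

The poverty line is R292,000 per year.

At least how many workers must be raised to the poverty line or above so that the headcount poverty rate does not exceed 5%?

2

Currently q = 2 of N = 9 are below the line (H = 0.222).
A headcount ratio of at most 5% allows at most ⌊0.05 × 9⌋ = 0 poor workers.
So at least 2 − 0 = 2 must be lifted.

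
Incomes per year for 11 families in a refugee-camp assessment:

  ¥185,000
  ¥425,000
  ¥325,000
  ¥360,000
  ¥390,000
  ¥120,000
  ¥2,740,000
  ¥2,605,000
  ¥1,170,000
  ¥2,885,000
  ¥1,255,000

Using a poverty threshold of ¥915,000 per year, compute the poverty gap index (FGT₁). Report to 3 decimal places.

0.366

Incomes under z: ¥120,000, ¥185,000, ¥325,000, ¥360,000, ¥390,000, ¥425,000 (q = 6 of N = 11).
Gap ratios (z−y)/z: (915000−120000)/915000 = 0.8689; (915000−185000)/915000 = 0.7978; (915000−325000)/915000 = 0.6448; (915000−360000)/915000 = 0.6066; (915000−390000)/915000 = 0.5738; (915000−425000)/915000 = 0.5355.
Sum of shortfalls = 4.027322; P₁ averages over all N: 4.027322 / 11 = 0.366.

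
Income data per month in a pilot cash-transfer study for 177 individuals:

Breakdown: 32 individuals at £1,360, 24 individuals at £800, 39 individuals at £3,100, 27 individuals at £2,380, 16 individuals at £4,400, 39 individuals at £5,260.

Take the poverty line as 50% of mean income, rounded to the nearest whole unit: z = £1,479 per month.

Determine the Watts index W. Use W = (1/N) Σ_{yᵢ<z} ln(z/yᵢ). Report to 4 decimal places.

0.0985

Poor units: 24×£800, 32×£1,360 (q = 56 of N = 177).
Log shortfalls: ln(1479/800) = 0.6145 (×24); ln(1479/1360) = 0.0839 (×32).
W = 17.432441 / 177 = 0.0985.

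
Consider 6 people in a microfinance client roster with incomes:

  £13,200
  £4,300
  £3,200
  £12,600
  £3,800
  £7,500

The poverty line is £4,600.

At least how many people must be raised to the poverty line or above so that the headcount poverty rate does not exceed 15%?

3 of the 6 people are poor, so H = 3/6 = 0.500.
A headcount ratio of at most 15% allows at most ⌊0.15 × 6⌋ = 0 poor people.
So at least 3 − 0 = 3 must be lifted.

3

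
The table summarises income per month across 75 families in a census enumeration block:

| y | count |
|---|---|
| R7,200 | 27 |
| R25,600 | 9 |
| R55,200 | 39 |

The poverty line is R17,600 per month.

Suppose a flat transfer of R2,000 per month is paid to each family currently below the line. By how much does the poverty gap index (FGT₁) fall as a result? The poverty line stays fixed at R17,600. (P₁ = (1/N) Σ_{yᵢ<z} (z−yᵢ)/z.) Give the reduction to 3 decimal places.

Before: below the line — 27×R7,200; poverty gap index (FGT₁) = 0.21273.
After the R2,000 transfer: below the line — 27×R9,200; poverty gap index (FGT₁) = 0.17182.
Reduction = 0.21273 − 0.17182 = 0.041.

0.041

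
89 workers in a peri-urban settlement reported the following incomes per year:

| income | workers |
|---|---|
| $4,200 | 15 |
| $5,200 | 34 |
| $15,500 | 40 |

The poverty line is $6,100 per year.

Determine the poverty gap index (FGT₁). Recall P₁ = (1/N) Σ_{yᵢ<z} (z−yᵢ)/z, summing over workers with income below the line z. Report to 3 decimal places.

Poor units: 15×$4,200, 34×$5,200 (q = 49 of N = 89).
Shortfall ratios: (6100−4200)/6100 = 0.3115 (×15); (6100−5200)/6100 = 0.1475 (×34).
Sum of shortfalls = 9.688525; P₁ averages over all N: 9.688525 / 89 = 0.109.

0.109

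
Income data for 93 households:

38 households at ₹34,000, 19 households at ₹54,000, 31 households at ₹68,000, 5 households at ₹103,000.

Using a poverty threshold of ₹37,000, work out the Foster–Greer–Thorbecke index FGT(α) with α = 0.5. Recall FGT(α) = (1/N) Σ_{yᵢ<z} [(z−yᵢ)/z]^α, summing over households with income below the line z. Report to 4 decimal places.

Below z: 38×₹34,000 (q = 38 of N = 93).
Gap ratios (z−y)/z: (37000−34000)/37000 = 0.0811 (×38).
Raised to α = 0.5: 0.28475 (×38).
Sum = 10.820401; FGT(0.5) = 10.820401 / 93 = 0.1163.

0.1163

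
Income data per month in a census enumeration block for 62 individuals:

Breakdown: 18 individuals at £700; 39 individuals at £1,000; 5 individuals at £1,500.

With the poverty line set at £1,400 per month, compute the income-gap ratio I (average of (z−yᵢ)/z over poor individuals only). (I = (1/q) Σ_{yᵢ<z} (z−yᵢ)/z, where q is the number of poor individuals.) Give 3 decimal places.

0.353

Poor units: 18×£700, 39×£1,000 (q = 57 of N = 62).
Relative gaps: 0.5000 (×18), 0.2857 (×39); sum = 20.142857.
I averages over the q = 57 poor units only: 20.142857 / 57 = 0.353.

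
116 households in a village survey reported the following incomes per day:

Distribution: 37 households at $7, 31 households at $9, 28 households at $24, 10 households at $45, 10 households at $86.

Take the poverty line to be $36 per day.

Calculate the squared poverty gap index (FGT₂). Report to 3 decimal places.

Below the line: 37×$7, 31×$9, 28×$24 (q = 96 of N = 116).
Normalized shortfalls: (36−7)/36 = 0.8056 (×37); (36−9)/36 = 0.7500 (×31); (36−24)/36 = 0.3333 (×28).
Squared: 0.6489 (×37); 0.5625 (×31); 0.1111 (×28).
Sum = 44.558642; P₂ = 44.558642 / 116 = 0.384.

0.384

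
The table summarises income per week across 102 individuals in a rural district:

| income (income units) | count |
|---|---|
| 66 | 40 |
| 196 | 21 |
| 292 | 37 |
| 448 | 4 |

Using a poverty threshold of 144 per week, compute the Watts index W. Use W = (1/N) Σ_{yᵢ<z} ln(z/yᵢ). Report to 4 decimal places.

0.3059

Incomes under z: 40×66 (q = 40 of N = 102).
Log gaps: ln(144/66) = 0.7802 (×40).
W = 31.206342 / 102 = 0.3059.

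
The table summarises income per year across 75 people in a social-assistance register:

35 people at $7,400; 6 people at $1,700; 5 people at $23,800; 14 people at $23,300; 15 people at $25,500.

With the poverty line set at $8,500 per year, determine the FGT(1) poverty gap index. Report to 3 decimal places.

Below the line: 6×$1,700, 35×$7,400 (q = 41 of N = 75).
Shortfall ratios: (8500−1700)/8500 = 0.8000 (×6); (8500−7400)/8500 = 0.1294 (×35).
Sum of shortfalls = 9.329412; P₁ averages over all N: 9.329412 / 75 = 0.124.

0.124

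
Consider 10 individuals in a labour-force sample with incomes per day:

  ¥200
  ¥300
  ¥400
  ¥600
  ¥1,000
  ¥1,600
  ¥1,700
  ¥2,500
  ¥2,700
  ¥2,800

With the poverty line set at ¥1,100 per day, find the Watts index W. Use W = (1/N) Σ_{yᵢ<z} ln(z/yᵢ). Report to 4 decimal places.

Below the line: ¥200, ¥300, ¥400, ¥600, ¥1,000 (q = 5 of N = 10).
Log shortfalls: ln(1100/200) = 1.7047; ln(1100/300) = 1.2993; ln(1100/400) = 1.0116; ln(1100/600) = 0.6061; ln(1100/1000) = 0.0953.
W = 4.717078 / 10 = 0.4717.

0.4717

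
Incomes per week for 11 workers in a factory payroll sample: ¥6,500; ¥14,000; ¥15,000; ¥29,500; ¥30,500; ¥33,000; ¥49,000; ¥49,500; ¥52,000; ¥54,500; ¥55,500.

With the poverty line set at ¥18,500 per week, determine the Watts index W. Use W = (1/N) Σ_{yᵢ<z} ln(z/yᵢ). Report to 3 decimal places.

0.139

Poor units: ¥6,500, ¥14,000, ¥15,000 (q = 3 of N = 11).
ln(z/y) terms: ln(18500/6500) = 1.0460; ln(18500/14000) = 0.2787; ln(18500/15000) = 0.2097.
W = 1.534402 / 11 = 0.139.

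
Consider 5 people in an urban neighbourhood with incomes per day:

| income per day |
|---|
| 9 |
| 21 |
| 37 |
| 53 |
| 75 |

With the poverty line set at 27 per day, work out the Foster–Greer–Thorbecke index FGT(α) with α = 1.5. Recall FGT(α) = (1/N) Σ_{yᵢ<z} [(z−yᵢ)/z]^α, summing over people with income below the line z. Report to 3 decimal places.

Below z: 9, 21 (q = 2 of N = 5).
Normalized shortfalls: (27−9)/27 = 0.6667; (27−21)/27 = 0.2222.
Raised to α = 1.5: 0.54433; 0.10476.
Sum = 0.649088; FGT(1.5) = 0.649088 / 5 = 0.130.

0.130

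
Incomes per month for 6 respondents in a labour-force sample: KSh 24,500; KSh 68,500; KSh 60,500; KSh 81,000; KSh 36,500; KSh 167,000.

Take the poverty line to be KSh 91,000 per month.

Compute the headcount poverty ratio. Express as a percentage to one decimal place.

5 of the 6 respondents have income below KSh 91,000.
H = 5/6 = 83.3%.

83.3%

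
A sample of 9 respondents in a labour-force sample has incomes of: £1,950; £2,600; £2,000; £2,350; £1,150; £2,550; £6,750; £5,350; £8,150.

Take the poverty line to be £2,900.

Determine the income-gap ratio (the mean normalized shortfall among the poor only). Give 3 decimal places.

0.276

Incomes under z: £1,150, £1,950, £2,000, £2,350, £2,550, £2,600 (q = 6 of N = 9).
Shortfall ratios (z−y)/z: 0.6034, 0.3276, 0.3103, 0.1897, 0.1207, 0.1034; sum = 1.655172.
The income-gap ratio divides by q (the poor only): 1.655172 / 6 = 0.276.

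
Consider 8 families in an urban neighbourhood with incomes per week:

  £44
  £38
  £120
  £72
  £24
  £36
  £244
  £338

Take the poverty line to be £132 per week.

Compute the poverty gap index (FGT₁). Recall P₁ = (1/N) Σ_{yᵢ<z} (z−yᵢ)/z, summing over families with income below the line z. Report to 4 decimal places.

Below z: £24, £36, £38, £44, £72, £120 (q = 6 of N = 8).
Normalized shortfalls: (132−24)/132 = 0.8182; (132−36)/132 = 0.7273; (132−38)/132 = 0.7121; (132−44)/132 = 0.6667; (132−72)/132 = 0.4545; (132−120)/132 = 0.0909.
Σ = 3.469697. Dividing by the full population N = 8 gives P₁ = 0.4337.

0.4337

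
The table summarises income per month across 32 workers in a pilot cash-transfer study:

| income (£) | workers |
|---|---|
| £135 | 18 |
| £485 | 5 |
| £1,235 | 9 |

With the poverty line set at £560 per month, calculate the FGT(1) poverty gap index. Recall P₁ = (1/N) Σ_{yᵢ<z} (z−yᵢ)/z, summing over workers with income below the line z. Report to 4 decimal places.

0.4478

Poor units: 18×£135, 5×£485 (q = 23 of N = 32).
Relative gaps: (560−135)/560 = 0.7589 (×18); (560−485)/560 = 0.1339 (×5).
Sum of shortfalls = 14.330357; P₁ averages over all N: 14.330357 / 32 = 0.4478.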